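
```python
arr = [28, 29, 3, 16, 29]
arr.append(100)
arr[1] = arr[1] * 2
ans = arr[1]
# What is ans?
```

Trace:
`arr = [28, 29, 3, 16, 29]` → arr = [28, 29, 3, 16, 29]
`arr.append(100)` → arr = [28, 29, 3, 16, 29, 100]
`arr[1] = arr[1] * 2` → arr = [28, 58, 3, 16, 29, 100]
`ans = arr[1]` → ans = 58
So ans = 58

Answer: 58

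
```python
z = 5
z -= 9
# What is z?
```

Trace:
`z = 5` → z = 5
`z -= 9` → z = -4
So z = -4

Answer: -4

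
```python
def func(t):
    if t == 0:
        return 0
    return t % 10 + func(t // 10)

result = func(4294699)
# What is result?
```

Sum of digits of 4294699: 9 + 9 + 6 + 4 + 9 + 2 + 4 = 43

Answer: 43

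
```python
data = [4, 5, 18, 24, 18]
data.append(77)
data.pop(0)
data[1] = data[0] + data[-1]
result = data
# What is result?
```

Trace:
`data = [4, 5, 18, 24, 18]` → data = [4, 5, 18, 24, 18]
`data.append(77)` → data = [4, 5, 18, 24, 18, 77]
`data.pop(0)` → data = [5, 18, 24, 18, 77]
`data[1] = data[0] + data[-1]` → data = [5, 82, 24, 18, 77]
`result = data` → result = [5, 82, 24, 18, 77]
So result = [5, 82, 24, 18, 77]

Answer: [5, 82, 24, 18, 77]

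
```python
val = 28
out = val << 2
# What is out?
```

Trace:
`val = 28` → val = 28
`out = val << 2` → out = 112
So out = 112

Answer: 112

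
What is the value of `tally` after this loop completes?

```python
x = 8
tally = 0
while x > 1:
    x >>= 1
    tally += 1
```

Count right shifts until 1
`tally` takes the values: 0 → 1 → 2 → 3

Answer: 3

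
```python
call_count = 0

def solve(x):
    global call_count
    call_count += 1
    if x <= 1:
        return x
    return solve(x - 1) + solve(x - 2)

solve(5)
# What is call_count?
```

Calls(x) = 1 + Calls(x-1) + Calls(x-2); Calls(0)=Calls(1)=1. For x=5 this gives 15.

Answer: 15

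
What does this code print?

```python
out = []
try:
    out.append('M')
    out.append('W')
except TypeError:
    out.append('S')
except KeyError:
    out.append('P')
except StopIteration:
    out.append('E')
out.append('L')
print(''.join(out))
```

Execution trace: 'M' (try body) → 'W' (try body, no exception) → 'L' (after the try/except). Output: MWL

Answer: MWL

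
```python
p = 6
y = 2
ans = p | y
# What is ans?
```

Trace:
`p = 6` → p = 6
`y = 2` → y = 2
`ans = p | y` → ans = 6
So ans = 6

Answer: 6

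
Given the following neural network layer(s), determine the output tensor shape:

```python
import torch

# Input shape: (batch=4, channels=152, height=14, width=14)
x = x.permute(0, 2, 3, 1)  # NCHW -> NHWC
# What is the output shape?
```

Input: (4, 152, 14, 14) -> Output: (4, 14, 14, 152)

Answer: (4, 14, 14, 152)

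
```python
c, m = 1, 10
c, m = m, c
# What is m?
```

Trace:
`c, m = 1, 10` → c = 1; m = 10
`c, m = m, c` → c = 10; m = 1
So m = 1

Answer: 1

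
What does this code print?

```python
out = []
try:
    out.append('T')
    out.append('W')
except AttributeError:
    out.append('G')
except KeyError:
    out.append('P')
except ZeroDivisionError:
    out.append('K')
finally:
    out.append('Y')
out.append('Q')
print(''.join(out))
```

Execution trace: 'T' (try body) → 'W' (try body, no exception) → 'Y' (finally) → 'Q' (after the try/except). Output: TWYQ

Answer: TWYQ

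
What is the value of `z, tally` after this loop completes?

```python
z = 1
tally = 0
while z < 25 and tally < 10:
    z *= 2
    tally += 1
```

Double until >= 25 or 10 iterations
`z, tally` takes the values: (1, 0) → (2, 0) → (2, 1) → (4, 1) → (4, 2) → (8, 2) → (8, 3) → (16, 3) → (16, 4) → (32, 4) → (32, 5)

Answer: 32, 5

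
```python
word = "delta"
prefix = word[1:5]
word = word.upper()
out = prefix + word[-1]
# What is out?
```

Trace:
`word = "delta"` → word = 'delta'
`prefix = word[1:5]` → prefix = 'elta'
`word = word.upper()` → word = 'DELTA'
`out = prefix + word[-1]` → out = 'eltaA'
So out = 'eltaA'

Answer: 'eltaA'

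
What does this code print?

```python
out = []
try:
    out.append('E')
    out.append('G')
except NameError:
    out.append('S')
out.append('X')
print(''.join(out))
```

Execution trace: 'E' (try body) → 'G' (try body, no exception) → 'X' (after the try/except). Output: EGX

Answer: EGX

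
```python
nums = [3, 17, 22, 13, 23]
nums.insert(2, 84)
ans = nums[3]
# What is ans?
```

Trace:
`nums = [3, 17, 22, 13, 23]` → nums = [3, 17, 22, 13, 23]
`nums.insert(2, 84)` → nums = [3, 17, 84, 22, 13, 23]
`ans = nums[3]` → ans = 22
So ans = 22

Answer: 22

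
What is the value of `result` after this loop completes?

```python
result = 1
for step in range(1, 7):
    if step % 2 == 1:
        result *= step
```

Product of odd numbers 1 to 6
`result` takes the values: 1 → 3 → 15

Answer: 15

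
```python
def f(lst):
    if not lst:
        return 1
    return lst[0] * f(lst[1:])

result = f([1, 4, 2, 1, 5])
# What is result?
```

Product over [1, 4, 2, 1, 5] = 1 * 4 * 2 * 1 * 5 = 40

Answer: 40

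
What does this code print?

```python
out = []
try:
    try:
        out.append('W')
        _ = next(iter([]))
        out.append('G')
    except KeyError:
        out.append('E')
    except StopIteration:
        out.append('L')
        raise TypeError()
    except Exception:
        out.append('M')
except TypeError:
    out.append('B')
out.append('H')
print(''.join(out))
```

Execution trace: 'W' (inner try body) → 'L' (inner except StopIteration) → 'B' (outer except TypeError) → 'H' (after the try/except). Output: WLBH

Answer: WLBH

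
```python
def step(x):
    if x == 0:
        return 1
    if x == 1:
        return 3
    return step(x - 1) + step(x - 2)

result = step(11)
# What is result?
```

Build up from base cases: step(0)=1, step(1)=3, step(2)=4, step(3)=7, step(4)=11, step(5)=18, step(6)=29, ..., step(11)=322

Answer: 322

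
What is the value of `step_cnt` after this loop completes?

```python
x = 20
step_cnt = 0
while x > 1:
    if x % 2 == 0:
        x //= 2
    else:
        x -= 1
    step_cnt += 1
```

Steps to reduce 20 to 1
`step_cnt` takes the values: 0 → 1 → 2 → 3 → 4 → 5

Answer: 5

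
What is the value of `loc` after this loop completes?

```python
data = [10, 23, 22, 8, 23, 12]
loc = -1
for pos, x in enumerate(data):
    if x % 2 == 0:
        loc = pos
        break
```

First even number index in [10, 23, 22, 8, 23, 12]
`loc` takes the values: -1 → 0

Answer: 0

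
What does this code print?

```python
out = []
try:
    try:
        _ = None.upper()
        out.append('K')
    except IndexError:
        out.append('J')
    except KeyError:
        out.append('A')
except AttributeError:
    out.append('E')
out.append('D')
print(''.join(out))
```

Execution trace: 'E' (outer except AttributeError) → 'D' (after the try/except). Output: ED

Answer: ED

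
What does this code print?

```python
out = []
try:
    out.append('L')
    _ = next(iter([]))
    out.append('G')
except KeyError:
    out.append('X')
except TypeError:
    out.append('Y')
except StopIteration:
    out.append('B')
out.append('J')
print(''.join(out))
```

Execution trace: 'L' (try body) → 'B' (except StopIteration) → 'J' (after the try/except). Output: LBJ

Answer: LBJ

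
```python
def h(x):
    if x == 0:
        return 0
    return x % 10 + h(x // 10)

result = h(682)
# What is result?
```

Sum of digits of 682: 2 + 8 + 6 = 16

Answer: 16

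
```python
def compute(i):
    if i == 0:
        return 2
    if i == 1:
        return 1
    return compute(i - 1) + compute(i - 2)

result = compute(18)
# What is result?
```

Build up from base cases: compute(0)=2, compute(1)=1, compute(2)=3, compute(3)=4, compute(4)=7, compute(5)=11, compute(6)=18, ..., compute(18)=5778

Answer: 5778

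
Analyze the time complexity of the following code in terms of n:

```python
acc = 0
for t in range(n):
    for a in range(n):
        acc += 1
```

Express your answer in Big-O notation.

Each loop level contributes: n × n. Multiplying the contributions gives O(n^2).

Answer: O(n^2)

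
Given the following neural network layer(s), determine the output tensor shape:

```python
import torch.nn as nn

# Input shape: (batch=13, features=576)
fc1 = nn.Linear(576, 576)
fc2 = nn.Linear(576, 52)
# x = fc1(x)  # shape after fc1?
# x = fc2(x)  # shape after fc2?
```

Input: (13, 576) -> after fc1: (13, 576) -> Output: (13, 52)

Answer: (13, 52)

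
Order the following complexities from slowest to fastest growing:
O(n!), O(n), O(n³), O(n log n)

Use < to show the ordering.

Ordered by growth rate: O(n) < O(n log n) < O(n³) < O(n!)

Answer: O(n) < O(n log n) < O(n³) < O(n!)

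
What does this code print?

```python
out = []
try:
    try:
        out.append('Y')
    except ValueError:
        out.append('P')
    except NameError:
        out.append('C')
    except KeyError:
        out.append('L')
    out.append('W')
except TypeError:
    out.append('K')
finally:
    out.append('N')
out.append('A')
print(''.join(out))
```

Execution trace: 'Y' (inner try body, no exception) → 'W' (try body, no exception) → 'N' (finally) → 'A' (after the try/except). Output: YWNA

Answer: YWNA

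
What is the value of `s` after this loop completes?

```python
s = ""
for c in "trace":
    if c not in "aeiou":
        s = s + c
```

Remove vowels from 'trace'
`s` takes the values: "" → "t" → "tr" → "trc"

Answer: "trc"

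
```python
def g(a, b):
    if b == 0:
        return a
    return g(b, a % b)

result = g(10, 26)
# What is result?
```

g(10, 26) -> g(26, 10) -> g(10, 6) -> g(6, 4) -> g(4, 2) -> g(2, 0) -> 2

Answer: 2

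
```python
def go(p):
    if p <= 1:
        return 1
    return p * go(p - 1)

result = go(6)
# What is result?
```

go(6) = 6 * 5 * 4 * 3 * 2 * 1 = 720

Answer: 720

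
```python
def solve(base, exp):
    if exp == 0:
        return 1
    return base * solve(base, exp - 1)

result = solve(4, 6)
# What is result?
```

solve(4, 6) = 4 * 4 * 4 * 4 * 4 * 4 = 4096

Answer: 4096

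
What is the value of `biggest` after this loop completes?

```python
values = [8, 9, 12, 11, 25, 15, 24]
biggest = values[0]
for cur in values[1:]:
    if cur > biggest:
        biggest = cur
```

Maximum of [8, 9, 12, 11, 25, 15, 24]
`biggest` takes the values: 8 → 9 → 12 → 25

Answer: 25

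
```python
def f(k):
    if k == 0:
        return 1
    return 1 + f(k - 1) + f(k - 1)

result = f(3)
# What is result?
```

f(k) = 1 + 2·f(k-1), f(0)=1. Closed form: (1+1)·2^3 - 1 = 15.

Answer: 15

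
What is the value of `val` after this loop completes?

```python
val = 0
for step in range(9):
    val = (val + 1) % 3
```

Increment mod 3, 9 times = 0
`val` takes the values: 0 → 1 → 2 → 0 → 1 → 2 → 0 → 1 → 2 → 0

Answer: 0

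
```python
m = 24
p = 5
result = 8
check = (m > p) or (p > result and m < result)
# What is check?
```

Trace:
`m = 24` → m = 24
`p = 5` → p = 5
`result = 8` → result = 8
`check = (m > p) or (p > result and m < result)` → check = True
So check = True

Answer: True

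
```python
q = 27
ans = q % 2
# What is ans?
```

Trace:
`q = 27` → q = 27
`ans = q % 2` → ans = 1
So ans = 1

Answer: 1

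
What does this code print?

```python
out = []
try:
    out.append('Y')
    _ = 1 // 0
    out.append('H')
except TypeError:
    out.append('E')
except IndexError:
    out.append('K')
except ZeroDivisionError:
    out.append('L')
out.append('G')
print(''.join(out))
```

Execution trace: 'Y' (try body) → 'L' (except ZeroDivisionError) → 'G' (after the try/except). Output: YLG

Answer: YLG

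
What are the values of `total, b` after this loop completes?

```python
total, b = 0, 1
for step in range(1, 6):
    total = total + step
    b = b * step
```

Sum and factorial of 1 to 5
`total, b` takes the values: (0, 1) → (1, 1) → (3, 1) → (3, 2) → (6, 2) → (6, 6) → (10, 6) → (10, 24) → (15, 24) → (15, 120)

Answer: 15, 120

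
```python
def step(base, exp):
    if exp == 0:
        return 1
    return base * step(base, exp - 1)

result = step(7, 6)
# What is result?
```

step(7, 6) = 7 * 7 * 7 * 7 * 7 * 7 = 117649

Answer: 117649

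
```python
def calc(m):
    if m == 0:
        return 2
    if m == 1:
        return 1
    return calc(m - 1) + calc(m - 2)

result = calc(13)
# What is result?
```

Build up from base cases: calc(0)=2, calc(1)=1, calc(2)=3, calc(3)=4, calc(4)=7, calc(5)=11, calc(6)=18, ..., calc(13)=521

Answer: 521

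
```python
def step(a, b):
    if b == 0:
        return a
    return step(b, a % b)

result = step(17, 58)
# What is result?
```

step(17, 58) -> step(58, 17) -> step(17, 7) -> step(7, 3) -> step(3, 1) -> step(1, 0) -> 1

Answer: 1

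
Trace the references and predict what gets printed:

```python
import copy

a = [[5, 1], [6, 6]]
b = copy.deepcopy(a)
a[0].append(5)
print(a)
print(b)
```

Key concept: deep copy is fully independent.
Step by step:
`a = [[5, 1], [6, 6]]` → a = [[5, 1], [6, 6]]
`b = copy.deepcopy(a)` → b = [[5, 1], [6, 6]]
`a[0].append(5)` → a = [[5, 1, 5], [6, 6]]
`print(a)` → prints [[5, 1, 5], [6, 6]]
`print(b)` → prints [[5, 1], [6, 6]]

Answer:
[[5, 1, 5], [6, 6]]
[[5, 1], [6, 6]]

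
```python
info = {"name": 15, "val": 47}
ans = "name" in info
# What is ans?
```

Trace:
`info = {"name": 15, "val": 47}` → info = {'name': 15, 'val': 47}
`ans = "name" in info` → ans = True
So ans = True

Answer: True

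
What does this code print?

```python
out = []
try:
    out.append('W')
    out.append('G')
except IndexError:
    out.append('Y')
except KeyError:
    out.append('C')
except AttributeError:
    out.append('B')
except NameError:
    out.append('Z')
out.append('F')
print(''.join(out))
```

Execution trace: 'W' (try body) → 'G' (try body, no exception) → 'F' (after the try/except). Output: WGF

Answer: WGF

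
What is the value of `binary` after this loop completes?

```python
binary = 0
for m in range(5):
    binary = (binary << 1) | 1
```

Build 5 consecutive 1-bits: 0b11111
`binary` takes the values: 0 → 1 → 3 → 7 → 15 → 31

Answer: 31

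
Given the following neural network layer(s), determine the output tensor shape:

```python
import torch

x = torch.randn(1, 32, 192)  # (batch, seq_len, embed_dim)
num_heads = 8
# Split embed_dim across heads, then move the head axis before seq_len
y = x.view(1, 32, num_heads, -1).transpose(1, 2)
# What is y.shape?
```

Input: (1, 32, 192) -> head_dim = 192 // 8 = 24; after view: (1, 32, 8, 24) -> after transpose(1, 2): (1, 8, 32, 24) -> Output: (1, 8, 32, 24)

Answer: (1, 8, 32, 24)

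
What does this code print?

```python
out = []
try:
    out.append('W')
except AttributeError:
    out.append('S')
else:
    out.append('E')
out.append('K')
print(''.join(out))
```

Execution trace: 'W' (try body, no exception) → 'E' (else) → 'K' (after the try/except). Output: WEK

Answer: WEK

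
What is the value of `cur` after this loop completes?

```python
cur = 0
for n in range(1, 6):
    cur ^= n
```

XOR of 1 to 5
`cur` takes the values: 0 → 1 → 3 → 0 → 4 → 1

Answer: 1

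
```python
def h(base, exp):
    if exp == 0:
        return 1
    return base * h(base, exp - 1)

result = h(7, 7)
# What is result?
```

h(7, 7) = 7 * 7 * 7 * 7 * 7 * 7 * 7 = 823543

Answer: 823543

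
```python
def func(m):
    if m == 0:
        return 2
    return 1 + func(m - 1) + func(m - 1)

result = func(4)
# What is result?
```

func(m) = 1 + 2·func(m-1), func(0)=2. Closed form: (2+1)·2^4 - 1 = 47.

Answer: 47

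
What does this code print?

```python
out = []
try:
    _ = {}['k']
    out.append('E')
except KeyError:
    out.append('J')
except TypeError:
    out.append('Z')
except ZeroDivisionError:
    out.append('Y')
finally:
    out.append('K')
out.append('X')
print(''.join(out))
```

Execution trace: 'J' (except KeyError) → 'K' (finally) → 'X' (after the try/except). Output: JKX

Answer: JKX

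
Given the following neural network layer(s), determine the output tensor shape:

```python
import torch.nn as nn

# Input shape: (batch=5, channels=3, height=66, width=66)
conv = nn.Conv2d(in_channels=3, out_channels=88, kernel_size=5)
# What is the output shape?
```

Input: (5, 3, 66, 66) -> Output: (5, 88, 62, 62)

Answer: (5, 88, 62, 62)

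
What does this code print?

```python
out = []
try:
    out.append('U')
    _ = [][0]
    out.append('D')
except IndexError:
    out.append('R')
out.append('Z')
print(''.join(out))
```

Execution trace: 'U' (try body) → 'R' (except IndexError) → 'Z' (after the try/except). Output: URZ

Answer: URZ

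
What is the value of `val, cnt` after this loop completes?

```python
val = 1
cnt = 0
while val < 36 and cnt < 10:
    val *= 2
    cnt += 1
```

Double until >= 36 or 10 iterations
`val, cnt` takes the values: (1, 0) → (2, 0) → (2, 1) → (4, 1) → (4, 2) → (8, 2) → (8, 3) → (16, 3) → (16, 4) → (32, 4) → (32, 5) → (64, 5) → (64, 6)

Answer: 64, 6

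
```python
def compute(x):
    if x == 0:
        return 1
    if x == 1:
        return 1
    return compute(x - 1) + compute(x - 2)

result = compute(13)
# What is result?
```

Build up from base cases: compute(0)=1, compute(1)=1, compute(2)=2, compute(3)=3, compute(4)=5, compute(5)=8, compute(6)=13, ..., compute(13)=377

Answer: 377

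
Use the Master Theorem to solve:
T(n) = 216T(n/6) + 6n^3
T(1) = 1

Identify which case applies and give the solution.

a=216, b=6, f(n)=6n^3. log_6(216) = 3. Since c=3 = 3, Case 2 applies: T(n) = Θ(n^log_b(a) · log n) = O(n^3 log n).

Answer: O(n^3 log n) - Case 2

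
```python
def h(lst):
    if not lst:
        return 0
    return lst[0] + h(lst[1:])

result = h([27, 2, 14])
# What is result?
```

27 + 2 + 14 + 0 = 43

Answer: 43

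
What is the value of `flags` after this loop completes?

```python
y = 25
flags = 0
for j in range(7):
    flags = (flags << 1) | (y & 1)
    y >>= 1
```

Reverse lowest 7 bits of 25
`flags` takes the values: 0 → 1 → 2 → 4 → 9 → 19 → 38 → 76

Answer: 76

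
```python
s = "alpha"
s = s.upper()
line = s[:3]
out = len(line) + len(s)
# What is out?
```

Trace:
`s = "alpha"` → s = 'alpha'
`s = s.upper()` → s = 'ALPHA'
`line = s[:3]` → line = 'ALP'
`out = len(line) + len(s)` → out = 8
So out = 8

Answer: 8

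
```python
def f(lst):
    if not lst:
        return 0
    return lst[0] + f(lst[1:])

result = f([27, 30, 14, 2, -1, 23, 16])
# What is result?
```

27 + 30 + 14 + 2 + (-1) + 23 + 16 + 0 = 111

Answer: 111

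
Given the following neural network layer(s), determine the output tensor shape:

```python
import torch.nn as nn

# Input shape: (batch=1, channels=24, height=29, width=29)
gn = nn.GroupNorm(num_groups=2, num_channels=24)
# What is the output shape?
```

Input: (1, 24, 29, 29) -> Output: (1, 24, 29, 29)

Answer: (1, 24, 29, 29)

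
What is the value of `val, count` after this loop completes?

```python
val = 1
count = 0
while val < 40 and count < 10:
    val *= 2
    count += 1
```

Double until >= 40 or 10 iterations
`val, count` takes the values: (1, 0) → (2, 0) → (2, 1) → (4, 1) → (4, 2) → (8, 2) → (8, 3) → (16, 3) → (16, 4) → (32, 4) → (32, 5) → (64, 5) → (64, 6)

Answer: 64, 6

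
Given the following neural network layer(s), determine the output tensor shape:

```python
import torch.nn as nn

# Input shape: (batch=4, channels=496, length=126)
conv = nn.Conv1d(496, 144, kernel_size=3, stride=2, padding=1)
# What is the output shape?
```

Input: (4, 496, 126) -> Output: (4, 144, 63)

Answer: (4, 144, 63)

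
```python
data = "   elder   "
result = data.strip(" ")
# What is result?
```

Trace:
`data = "   elder   "` → data = '   elder   '
`result = data.strip(" ")` → result = 'elder'
So result = 'elder'

Answer: 'elder'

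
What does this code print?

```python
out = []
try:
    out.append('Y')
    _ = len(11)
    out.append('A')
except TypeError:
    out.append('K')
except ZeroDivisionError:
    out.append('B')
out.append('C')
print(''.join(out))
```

Execution trace: 'Y' (try body) → 'K' (except TypeError) → 'C' (after the try/except). Output: YKC

Answer: YKC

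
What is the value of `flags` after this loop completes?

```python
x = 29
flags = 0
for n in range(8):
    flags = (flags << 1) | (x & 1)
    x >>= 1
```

Reverse lowest 8 bits of 29
`flags` takes the values: 0 → 1 → 2 → 5 → 11 → 23 → 46 → 92 → 184

Answer: 184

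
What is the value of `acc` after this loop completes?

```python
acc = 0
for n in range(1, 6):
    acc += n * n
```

Sum of squares 1² to 5² = 55
`acc` takes the values: 0 → 1 → 5 → 14 → 30 → 55

Answer: 55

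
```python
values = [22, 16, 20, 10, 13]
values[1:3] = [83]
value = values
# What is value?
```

Trace:
`values = [22, 16, 20, 10, 13]` → values = [22, 16, 20, 10, 13]
`values[1:3] = [83]` → values = [22, 83, 10, 13]
`value = values` → value = [22, 83, 10, 13]
So value = [22, 83, 10, 13]

Answer: [22, 83, 10, 13]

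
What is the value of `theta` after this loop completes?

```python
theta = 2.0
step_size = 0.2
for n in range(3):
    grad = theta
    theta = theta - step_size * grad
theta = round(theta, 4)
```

Gradient descent: w = 2.0 * (1 - 0.2)^3
`theta` takes the values: 2.0 → 1.6 → 1.28 → 1.024

Answer: 1.024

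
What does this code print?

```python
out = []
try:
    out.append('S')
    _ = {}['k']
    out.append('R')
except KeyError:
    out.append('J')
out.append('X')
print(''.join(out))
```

Execution trace: 'S' (try body) → 'J' (except KeyError) → 'X' (after the try/except). Output: SJX

Answer: SJX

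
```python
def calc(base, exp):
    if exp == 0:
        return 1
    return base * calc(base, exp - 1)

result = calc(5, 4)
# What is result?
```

calc(5, 4) = 5 * 5 * 5 * 5 = 625

Answer: 625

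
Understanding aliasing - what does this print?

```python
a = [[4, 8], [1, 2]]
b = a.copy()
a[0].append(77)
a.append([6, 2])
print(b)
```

Key concept: shallow copy with nested lists.
Step by step:
`a = [[4, 8], [1, 2]]` → a = [[4, 8], [1, 2]]
`b = a.copy()` → b = [[4, 8], [1, 2]]
`a[0].append(77)` → a = [[4, 8, 77], [1, 2]]; b = [[4, 8, 77], [1, 2]]
`a.append([6, 2])` → a = [[4, 8, 77], [1, 2], [6, 2]]
`print(b)` → prints [[4, 8, 77], [1, 2]]

Answer: [[4, 8, 77], [1, 2]]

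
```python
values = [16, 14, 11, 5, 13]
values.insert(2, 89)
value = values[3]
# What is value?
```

Trace:
`values = [16, 14, 11, 5, 13]` → values = [16, 14, 11, 5, 13]
`values.insert(2, 89)` → values = [16, 14, 89, 11, 5, 13]
`value = values[3]` → value = 11
So value = 11

Answer: 11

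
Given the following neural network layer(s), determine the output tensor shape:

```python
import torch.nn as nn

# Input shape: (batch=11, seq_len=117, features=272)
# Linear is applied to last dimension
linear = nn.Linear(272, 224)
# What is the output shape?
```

Input: (11, 117, 272) -> Output: (11, 117, 224)

Answer: (11, 117, 224)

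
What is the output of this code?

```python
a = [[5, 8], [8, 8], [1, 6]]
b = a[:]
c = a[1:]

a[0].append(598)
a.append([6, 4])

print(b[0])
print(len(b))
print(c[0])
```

Key concept: slice with nested mutation.
Step by step:
`a = [[5, 8], [8, 8], [1, 6]]` → a = [[5, 8], [8, 8], [1, 6]]
`b = a[:]` → b = [[5, 8], [8, 8], [1, 6]]
`c = a[1:]` → c = [[8, 8], [1, 6]]
`a[0].append(598)` → a = [[5, 8, 598], [8, 8], [1, 6]]; b = [[5, 8, 598], [8, 8], [1, 6]]
`a.append([6, 4])` → a = [[5, 8, 598], [8, 8], [1, 6], [6, 4]]
`print(b[0])` → prints [5, 8, 598]
`print(len(b))` → prints 3
`print(c[0])` → prints [8, 8]

Answer:
[5, 8, 598]
3
[8, 8]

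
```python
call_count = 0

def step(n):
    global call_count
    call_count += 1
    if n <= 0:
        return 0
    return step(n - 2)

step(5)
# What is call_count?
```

Linear recursion stepping by 2: 4 calls from n=5 down to ≤0.

Answer: 4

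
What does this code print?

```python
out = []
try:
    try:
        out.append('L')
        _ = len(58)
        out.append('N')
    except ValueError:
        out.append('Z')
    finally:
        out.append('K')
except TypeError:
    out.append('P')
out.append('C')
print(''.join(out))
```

Execution trace: 'L' (try body) → 'K' (finally) → 'P' (outer except TypeError) → 'C' (after the try/except). Output: LKPC

Answer: LKPC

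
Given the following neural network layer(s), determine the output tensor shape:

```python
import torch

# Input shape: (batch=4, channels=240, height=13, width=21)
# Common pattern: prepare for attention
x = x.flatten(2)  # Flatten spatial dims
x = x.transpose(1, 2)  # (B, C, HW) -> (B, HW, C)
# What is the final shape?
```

Input: (4, 240, 13, 21) -> after flatten(2): (4, 240, 273) -> Output: (4, 273, 240)

Answer: (4, 273, 240)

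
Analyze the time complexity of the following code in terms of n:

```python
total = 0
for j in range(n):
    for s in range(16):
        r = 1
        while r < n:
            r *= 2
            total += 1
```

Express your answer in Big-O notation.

Each loop level contributes: n × 1 × log n. Multiplying the contributions gives O(n log n).

Answer: O(n log n)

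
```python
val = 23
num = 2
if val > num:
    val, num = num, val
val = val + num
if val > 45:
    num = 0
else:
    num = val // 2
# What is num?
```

Trace:
`val = 23` → val = 23
`num = 2` → num = 2
`if val > num: ...` → val > num is True → val = 2; num = 23
`val = val + num` → val = 25
`if val > 45: ...` → val > 45 is False, take else branch → num = 12
So num = 12

Answer: 12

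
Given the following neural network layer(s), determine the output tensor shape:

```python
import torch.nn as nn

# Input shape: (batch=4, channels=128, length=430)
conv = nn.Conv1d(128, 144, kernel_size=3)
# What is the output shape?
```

Input: (4, 128, 430) -> Output: (4, 144, 428)

Answer: (4, 144, 428)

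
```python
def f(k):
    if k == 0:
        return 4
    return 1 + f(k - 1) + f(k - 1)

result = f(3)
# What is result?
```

f(k) = 1 + 2·f(k-1), f(0)=4. Closed form: (4+1)·2^3 - 1 = 39.

Answer: 39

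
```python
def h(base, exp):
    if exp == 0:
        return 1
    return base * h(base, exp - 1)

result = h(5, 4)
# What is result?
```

h(5, 4) = 5 * 5 * 5 * 5 = 625

Answer: 625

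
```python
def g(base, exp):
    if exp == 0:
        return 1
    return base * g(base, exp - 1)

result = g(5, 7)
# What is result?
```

g(5, 7) = 5 * 5 * 5 * 5 * 5 * 5 * 5 = 78125

Answer: 78125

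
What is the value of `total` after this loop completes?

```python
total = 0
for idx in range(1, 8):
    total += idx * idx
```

Sum of squares 1² to 7² = 140
`total` takes the values: 0 → 1 → 5 → 14 → 30 → 55 → 91 → 140

Answer: 140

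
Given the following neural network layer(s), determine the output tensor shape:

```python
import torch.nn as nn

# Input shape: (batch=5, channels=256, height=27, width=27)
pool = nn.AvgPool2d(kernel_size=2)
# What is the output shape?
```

Input: (5, 256, 27, 27) -> Output: (5, 256, 13, 13)

Answer: (5, 256, 13, 13)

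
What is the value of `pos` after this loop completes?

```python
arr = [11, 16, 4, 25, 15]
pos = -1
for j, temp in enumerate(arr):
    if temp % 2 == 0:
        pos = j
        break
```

First even number index in [11, 16, 4, 25, 15]
`pos` takes the values: -1 → 1

Answer: 1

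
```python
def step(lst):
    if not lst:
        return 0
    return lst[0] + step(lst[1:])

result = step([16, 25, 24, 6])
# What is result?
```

16 + 25 + 24 + 6 + 0 = 71

Answer: 71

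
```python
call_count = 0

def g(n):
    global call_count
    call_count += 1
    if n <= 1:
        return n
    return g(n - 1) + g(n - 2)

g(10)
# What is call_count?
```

Calls(n) = 1 + Calls(n-1) + Calls(n-2); Calls(0)=Calls(1)=1. For n=10 this gives 177.

Answer: 177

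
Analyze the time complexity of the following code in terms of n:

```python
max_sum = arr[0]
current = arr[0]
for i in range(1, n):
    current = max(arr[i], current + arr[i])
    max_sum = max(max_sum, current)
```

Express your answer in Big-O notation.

This is Kadane's algorithm for maximum subarray. Time complexity: O(n).

Answer: O(n)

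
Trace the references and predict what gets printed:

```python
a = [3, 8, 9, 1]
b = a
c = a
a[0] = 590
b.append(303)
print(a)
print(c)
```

Key concept: multiple aliases.
Step by step:
`a = [3, 8, 9, 1]` → a = [3, 8, 9, 1]
`b = a` → b = [3, 8, 9, 1] (same object as a)
`c = a` → c = [3, 8, 9, 1] (same object as a, b)
`a[0] = 590` → a = [590, 8, 9, 1] (same object as b, c); b = [590, 8, 9, 1] (same object as a, c); c = [590, 8, 9, 1] (same object as a, b)
`b.append(303)` → a = [590, 8, 9, 1, 303] (same object as b, c); b = [590, 8, 9, 1, 303] (same object as a, c); c = [590, 8, 9, 1, 303] (same object as a, b)
`print(a)` → prints [590, 8, 9, 1, 303]
`print(c)` → prints [590, 8, 9, 1, 303]

Answer:
[590, 8, 9, 1, 303]
[590, 8, 9, 1, 303]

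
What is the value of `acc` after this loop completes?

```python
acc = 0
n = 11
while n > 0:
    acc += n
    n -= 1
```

Sum 11 down to 1
`acc` takes the values: 0 → 11 → 21 → 30 → 38 → 45 → 51 → 56 → 60 → 63 → 65 → 66

Answer: 66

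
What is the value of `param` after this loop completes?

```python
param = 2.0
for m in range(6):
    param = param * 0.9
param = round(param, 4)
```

Exponential decay: 2.0 * 0.9^6
`param` takes the values: 2.0 → 1.8 → 1.62 → 1.458 → 1.3122 → 1.18098 → 1.062882 → 1.0629

Answer: 1.0629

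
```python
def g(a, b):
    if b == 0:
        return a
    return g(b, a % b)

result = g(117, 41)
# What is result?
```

g(117, 41) -> g(41, 35) -> g(35, 6) -> g(6, 5) -> g(5, 1) -> g(1, 0) -> 1

Answer: 1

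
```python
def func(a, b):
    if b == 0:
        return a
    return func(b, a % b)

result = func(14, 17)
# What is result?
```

func(14, 17) -> func(17, 14) -> func(14, 3) -> func(3, 2) -> func(2, 1) -> func(1, 0) -> 1

Answer: 1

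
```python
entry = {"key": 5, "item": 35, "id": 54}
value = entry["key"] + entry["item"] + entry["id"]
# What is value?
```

Trace:
`entry = {"key": 5, "item": 35, "id": 54}` → entry = {'key': 5, 'item': 35, 'id': 54}
`value = entry["key"] + entry["item"] + entry["id"]` → value = 94
So value = 94

Answer: 94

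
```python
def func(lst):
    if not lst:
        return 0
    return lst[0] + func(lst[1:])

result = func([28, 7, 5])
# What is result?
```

28 + 7 + 5 + 0 = 40

Answer: 40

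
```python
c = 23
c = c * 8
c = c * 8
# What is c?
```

Trace:
`c = 23` → c = 23
`c = c * 8` → c = 184
`c = c * 8` → c = 1472
So c = 1472

Answer: 1472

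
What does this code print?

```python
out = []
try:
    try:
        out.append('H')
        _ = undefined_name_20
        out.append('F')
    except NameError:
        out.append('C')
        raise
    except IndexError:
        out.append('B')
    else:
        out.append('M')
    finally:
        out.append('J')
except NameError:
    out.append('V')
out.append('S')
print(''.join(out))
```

Execution trace: 'H' (inner try body) → 'C' (inner except NameError) → 'J' (inner finally) → 'V' (outer except NameError) → 'S' (after the try/except). Output: HCJVS

Answer: HCJVS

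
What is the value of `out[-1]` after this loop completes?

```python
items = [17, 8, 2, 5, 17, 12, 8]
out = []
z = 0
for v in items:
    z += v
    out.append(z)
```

Cumulative sum ends at 69
`out` takes the values: [] → [17] → [17, 25] → [17, 25, 27] → [17, 25, 27, 32] → [17, 25, 27, 32, 49] → [17, 25, 27, 32, 49, 61] → [17, 25, 27, 32, 49, 61, 69]
So `out[-1]` = 69

Answer: 69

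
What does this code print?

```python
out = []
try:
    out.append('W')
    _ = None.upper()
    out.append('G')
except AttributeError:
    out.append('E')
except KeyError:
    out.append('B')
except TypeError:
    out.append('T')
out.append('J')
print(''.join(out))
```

Execution trace: 'W' (try body) → 'E' (except AttributeError) → 'J' (after the try/except). Output: WEJ

Answer: WEJ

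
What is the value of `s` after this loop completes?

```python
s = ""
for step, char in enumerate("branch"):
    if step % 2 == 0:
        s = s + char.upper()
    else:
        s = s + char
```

Uppercase even positions in 'branch'
`s` takes the values: "" → "B" → "Br" → "BrA" → "BrAn" → "BrAnC" → "BrAnCh"

Answer: "BrAnCh"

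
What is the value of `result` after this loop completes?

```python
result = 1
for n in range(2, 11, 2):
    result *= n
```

Product of even numbers 2 to 10
`result` takes the values: 1 → 2 → 8 → 48 → 384 → 3840

Answer: 3840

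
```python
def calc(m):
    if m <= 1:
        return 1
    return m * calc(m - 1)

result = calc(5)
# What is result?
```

calc(5) = 5 * 4 * 3 * 2 * 1 = 120

Answer: 120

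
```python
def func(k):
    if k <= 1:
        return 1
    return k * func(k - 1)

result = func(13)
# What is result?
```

func(13) = 13 * 12 * 11 * 10 * 9 * 8 * 7 * 6 * 5 * 4 * 3 * 2 * 1 = 6227020800

Answer: 6227020800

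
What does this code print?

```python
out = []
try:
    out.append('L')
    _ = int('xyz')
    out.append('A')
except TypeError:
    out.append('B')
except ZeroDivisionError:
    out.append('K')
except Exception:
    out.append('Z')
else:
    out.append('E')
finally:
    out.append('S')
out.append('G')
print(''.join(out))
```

Execution trace: 'L' (try body) → 'Z' (except Exception) → 'S' (finally) → 'G' (after the try/except). Output: LZSG

Answer: LZSG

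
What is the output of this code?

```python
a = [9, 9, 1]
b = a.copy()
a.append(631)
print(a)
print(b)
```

Key concept: list.copy() creates independent copy.
Step by step:
`a = [9, 9, 1]` → a = [9, 9, 1]
`b = a.copy()` → b = [9, 9, 1]
`a.append(631)` → a = [9, 9, 1, 631]
`print(a)` → prints [9, 9, 1, 631]
`print(b)` → prints [9, 9, 1]

Answer:
[9, 9, 1, 631]
[9, 9, 1]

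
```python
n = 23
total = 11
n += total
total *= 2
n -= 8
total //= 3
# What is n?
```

Trace:
`n = 23` → n = 23
`total = 11` → total = 11
`n += total` → n = 34
`total *= 2` → total = 22
`n -= 8` → n = 26
`total //= 3` → total = 7
So n = 26

Answer: 26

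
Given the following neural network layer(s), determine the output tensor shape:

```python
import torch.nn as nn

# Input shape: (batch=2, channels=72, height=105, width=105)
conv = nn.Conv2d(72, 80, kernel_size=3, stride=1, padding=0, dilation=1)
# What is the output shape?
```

Input: (2, 72, 105, 105) -> Output: (2, 80, 103, 103)

Answer: (2, 80, 103, 103)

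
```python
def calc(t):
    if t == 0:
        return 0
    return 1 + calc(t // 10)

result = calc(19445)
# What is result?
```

Count of digits of 19445: 5

Answer: 5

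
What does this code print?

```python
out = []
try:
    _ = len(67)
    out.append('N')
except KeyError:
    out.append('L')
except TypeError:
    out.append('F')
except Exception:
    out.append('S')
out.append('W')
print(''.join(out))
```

Execution trace: 'F' (except TypeError) → 'W' (after the try/except). Output: FW

Answer: FW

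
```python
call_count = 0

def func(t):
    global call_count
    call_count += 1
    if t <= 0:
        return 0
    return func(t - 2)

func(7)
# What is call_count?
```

Linear recursion stepping by 2: 5 calls from t=7 down to ≤0.

Answer: 5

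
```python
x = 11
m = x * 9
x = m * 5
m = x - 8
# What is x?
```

Trace:
`x = 11` → x = 11
`m = x * 9` → m = 99
`x = m * 5` → x = 495
`m = x - 8` → m = 487
So x = 495

Answer: 495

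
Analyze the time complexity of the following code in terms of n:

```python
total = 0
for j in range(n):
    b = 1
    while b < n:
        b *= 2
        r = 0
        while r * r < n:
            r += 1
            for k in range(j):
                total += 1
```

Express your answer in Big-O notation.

Each loop level contributes: n × log n × √n × n. Multiplying the contributions gives O(n^2√n log n).

Answer: O(n^2√n log n)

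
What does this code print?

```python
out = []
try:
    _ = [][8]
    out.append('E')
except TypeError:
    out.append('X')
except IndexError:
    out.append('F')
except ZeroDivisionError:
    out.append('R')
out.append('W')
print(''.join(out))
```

Execution trace: 'F' (except IndexError) → 'W' (after the try/except). Output: FW

Answer: FW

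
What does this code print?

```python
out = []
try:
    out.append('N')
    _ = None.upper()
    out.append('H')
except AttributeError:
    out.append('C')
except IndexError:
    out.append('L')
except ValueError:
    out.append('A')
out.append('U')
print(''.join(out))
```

Execution trace: 'N' (try body) → 'C' (except AttributeError) → 'U' (after the try/except). Output: NCU

Answer: NCU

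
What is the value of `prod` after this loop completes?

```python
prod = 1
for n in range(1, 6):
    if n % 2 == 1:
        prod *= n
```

Product of odd numbers 1 to 5
`prod` takes the values: 1 → 3 → 15

Answer: 15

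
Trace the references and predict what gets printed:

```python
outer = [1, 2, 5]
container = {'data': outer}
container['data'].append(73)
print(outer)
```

Key concept: dict holds reference to list.
Step by step:
`outer = [1, 2, 5]` → outer = [1, 2, 5]
`container = {'data': outer}` → container = {'data': [1, 2, 5]}
`container['data'].append(73)` → outer = [1, 2, 5, 73]; container = {'data': [1, 2, 5, 73]}
`print(outer)` → prints [1, 2, 5, 73]

Answer: [1, 2, 5, 73]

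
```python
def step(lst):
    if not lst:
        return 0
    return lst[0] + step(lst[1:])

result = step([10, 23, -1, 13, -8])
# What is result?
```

10 + 23 + (-1) + 13 + (-8) + 0 = 37

Answer: 37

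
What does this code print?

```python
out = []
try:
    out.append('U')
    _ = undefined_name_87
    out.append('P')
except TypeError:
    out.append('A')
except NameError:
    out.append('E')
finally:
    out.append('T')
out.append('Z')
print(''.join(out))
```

Execution trace: 'U' (try body) → 'E' (except NameError) → 'T' (finally) → 'Z' (after the try/except). Output: UETZ

Answer: UETZ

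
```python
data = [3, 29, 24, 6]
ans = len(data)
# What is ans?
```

Trace:
`data = [3, 29, 24, 6]` → data = [3, 29, 24, 6]
`ans = len(data)` → ans = 4
So ans = 4

Answer: 4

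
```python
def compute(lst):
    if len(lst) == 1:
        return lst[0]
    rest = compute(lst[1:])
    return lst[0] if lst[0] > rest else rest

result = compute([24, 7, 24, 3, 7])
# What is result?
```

Recursive max over [24, 7, 24, 3, 7] = 24

Answer: 24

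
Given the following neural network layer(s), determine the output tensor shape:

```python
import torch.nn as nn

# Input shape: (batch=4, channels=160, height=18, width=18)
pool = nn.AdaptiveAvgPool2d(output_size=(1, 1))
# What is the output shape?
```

Input: (4, 160, 18, 18) -> Output: (4, 160, 1, 1)

Answer: (4, 160, 1, 1)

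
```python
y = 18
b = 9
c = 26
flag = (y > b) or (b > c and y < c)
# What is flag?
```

Trace:
`y = 18` → y = 18
`b = 9` → b = 9
`c = 26` → c = 26
`flag = (y > b) or (b > c and y < c)` → flag = True
So flag = True

Answer: True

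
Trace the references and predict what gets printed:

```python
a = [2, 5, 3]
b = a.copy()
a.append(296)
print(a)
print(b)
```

Key concept: list.copy() creates independent copy.
Step by step:
`a = [2, 5, 3]` → a = [2, 5, 3]
`b = a.copy()` → b = [2, 5, 3]
`a.append(296)` → a = [2, 5, 3, 296]
`print(a)` → prints [2, 5, 3, 296]
`print(b)` → prints [2, 5, 3]

Answer:
[2, 5, 3, 296]
[2, 5, 3]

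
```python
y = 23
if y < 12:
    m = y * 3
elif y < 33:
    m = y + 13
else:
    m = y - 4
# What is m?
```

Trace:
`y = 23` → y = 23
`if y < 12: ...` → y < 12 is False, y < 33 is True → m = 36
So m = 36

Answer: 36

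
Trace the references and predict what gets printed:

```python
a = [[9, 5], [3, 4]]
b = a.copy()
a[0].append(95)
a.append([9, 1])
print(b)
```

Key concept: shallow copy with nested lists.
Step by step:
`a = [[9, 5], [3, 4]]` → a = [[9, 5], [3, 4]]
`b = a.copy()` → b = [[9, 5], [3, 4]]
`a[0].append(95)` → a = [[9, 5, 95], [3, 4]]; b = [[9, 5, 95], [3, 4]]
`a.append([9, 1])` → a = [[9, 5, 95], [3, 4], [9, 1]]
`print(b)` → prints [[9, 5, 95], [3, 4]]

Answer: [[9, 5, 95], [3, 4]]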